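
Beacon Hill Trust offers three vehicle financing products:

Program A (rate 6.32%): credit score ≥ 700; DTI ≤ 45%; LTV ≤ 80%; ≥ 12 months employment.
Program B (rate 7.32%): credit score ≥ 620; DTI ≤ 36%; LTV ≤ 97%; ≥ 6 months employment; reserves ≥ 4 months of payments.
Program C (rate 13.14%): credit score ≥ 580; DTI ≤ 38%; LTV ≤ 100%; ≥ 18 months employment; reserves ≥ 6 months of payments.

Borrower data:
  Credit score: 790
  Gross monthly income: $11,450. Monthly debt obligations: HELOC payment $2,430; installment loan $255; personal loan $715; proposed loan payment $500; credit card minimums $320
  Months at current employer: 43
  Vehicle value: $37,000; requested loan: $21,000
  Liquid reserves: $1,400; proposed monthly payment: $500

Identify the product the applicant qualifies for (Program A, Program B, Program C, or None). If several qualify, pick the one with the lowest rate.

Program A

Total debts = (2,430 + 255 + 715 + 500 + 320) = 4,220; DTI = 4,220/11,450 = 36.9%.
LTV = 21,000/37,000 = 56.8%.
Reserves = 1,400/500 = 2.8 months.
Program A: score 790 ≥ 700; DTI 36.9% ≤ 45%; LTV 56.8% ≤ 80%; employment 43 ≥ 12 mo → qualifies.
Program B: score 790 ≥ 620; DTI 36.9% > 36%; LTV 56.8% ≤ 97%; employment 43 ≥ 6 mo; reserves 2.8 < 4 mo → does not qualify.
Program C: score 790 ≥ 580; DTI 36.9% ≤ 38%; LTV 56.8% ≤ 100%; employment 43 ≥ 18 mo; reserves 2.8 < 6 mo → does not qualify.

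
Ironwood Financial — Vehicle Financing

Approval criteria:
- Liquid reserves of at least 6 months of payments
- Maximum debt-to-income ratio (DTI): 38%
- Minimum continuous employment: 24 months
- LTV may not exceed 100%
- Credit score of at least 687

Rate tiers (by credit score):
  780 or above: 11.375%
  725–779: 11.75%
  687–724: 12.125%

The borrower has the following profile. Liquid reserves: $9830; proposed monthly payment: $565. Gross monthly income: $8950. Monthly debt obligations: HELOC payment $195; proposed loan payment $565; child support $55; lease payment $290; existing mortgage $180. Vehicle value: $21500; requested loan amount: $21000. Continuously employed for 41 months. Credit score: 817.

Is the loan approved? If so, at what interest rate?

Credit score 817 ≥ 687 (meets minimum)
Total monthly debts = (195 + 565 + 55 + 290 + 180) = 1,285. DTI: 1,285 ÷ 8,950 = 14.4%, within the 38% cap
LTV = 21,000/21,500 = 97.7% ≤ 100%
Reserves: 9,830 ÷ 565 = 17.4 months (meets 6-month minimum)
Employment 41 ≥ 24 months
All requirements met. Score 817 falls in the 780 or above tier → 11.375%.

Approved at 11.375%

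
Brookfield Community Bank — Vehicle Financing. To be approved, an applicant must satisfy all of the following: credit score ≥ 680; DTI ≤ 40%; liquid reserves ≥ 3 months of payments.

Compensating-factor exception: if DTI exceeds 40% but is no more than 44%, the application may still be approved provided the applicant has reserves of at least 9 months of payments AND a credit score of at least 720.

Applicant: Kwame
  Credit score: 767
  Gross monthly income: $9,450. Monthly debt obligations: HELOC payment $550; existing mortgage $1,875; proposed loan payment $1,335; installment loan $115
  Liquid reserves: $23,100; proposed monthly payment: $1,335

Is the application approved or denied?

Credit score 767 ≥ 680 (meets base)
Total debts = (550 + 1,875 + 1,335 + 115) = 3,875. DTI: 3,875 ÷ 9,450 = 41%, over the 40% base limit.
Reserves = 23,100/1,335 = 17.3 months ≥ 3
DTI 41% is within the 40%–44% exception band; checking compensating factors.
Reserves 17.3 ≥ 9 months; credit score 767 ≥ 720.
Both override conditions satisfied; DTI exception granted.

Approved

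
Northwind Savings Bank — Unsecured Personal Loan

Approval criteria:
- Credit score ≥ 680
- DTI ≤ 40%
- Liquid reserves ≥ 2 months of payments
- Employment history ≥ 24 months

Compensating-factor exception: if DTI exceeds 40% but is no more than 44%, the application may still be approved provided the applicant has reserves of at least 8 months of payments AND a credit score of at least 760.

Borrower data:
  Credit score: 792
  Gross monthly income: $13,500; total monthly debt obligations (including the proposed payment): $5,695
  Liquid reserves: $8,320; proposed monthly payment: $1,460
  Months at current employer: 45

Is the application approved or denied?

Credit score 792 ≥ 680 (meets base)
DTI: 5,695 ÷ 13,500 = 42.2%, over the 40% base limit.
Liquid reserves cover 8,320/1,460 = 5.7 months — ≥ 2 required
Employment 45 ≥ 24 months
DTI 42.2% is within the 40%–44% exception band; checking compensating factors.
Override check — reserves: 5.7 mo (short of 8); score: 792 (ok).
Override conditions not both satisfied; exception does not apply.

Denied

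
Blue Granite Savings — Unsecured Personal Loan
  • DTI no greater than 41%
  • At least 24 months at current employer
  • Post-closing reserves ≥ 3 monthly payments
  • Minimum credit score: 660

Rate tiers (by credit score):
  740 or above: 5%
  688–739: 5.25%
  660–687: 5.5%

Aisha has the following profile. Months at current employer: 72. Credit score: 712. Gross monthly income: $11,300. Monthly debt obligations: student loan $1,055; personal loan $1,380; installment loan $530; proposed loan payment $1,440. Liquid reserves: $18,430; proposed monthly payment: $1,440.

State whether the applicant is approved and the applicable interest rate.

Approved at 5.25%

Credit score 712 ≥ 660 (meets minimum)
Liquid reserves cover 18,430/1,440 = 12.8 months — ≥ 3 required
Total monthly debts = (1,055 + 1,380 + 530 + 1,440) = 4,405. Debt-to-income = 4,405/11,300 = 39% — meets 41% limit
Employment 72 ≥ 24 months
All requirements met. Score 712 falls in the 688–739 tier → 5.25%.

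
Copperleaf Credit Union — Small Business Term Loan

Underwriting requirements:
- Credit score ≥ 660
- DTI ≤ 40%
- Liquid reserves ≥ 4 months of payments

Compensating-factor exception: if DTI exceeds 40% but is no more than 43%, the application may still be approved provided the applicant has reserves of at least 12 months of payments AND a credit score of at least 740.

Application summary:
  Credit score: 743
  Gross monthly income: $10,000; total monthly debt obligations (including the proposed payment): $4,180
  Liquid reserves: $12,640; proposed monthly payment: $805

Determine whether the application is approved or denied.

Credit score 743 ≥ 660 (meets base)
DTI = 4,180/10,000 = 41.8% > 40% — standard DTI limit exceeded.
Liquid reserves cover 12,640/805 = 15.7 months — ≥ 4 required
DTI 41.8% is within the 40%–43% exception band; checking compensating factors.
Override check — reserves: 15.7 mo (ok); score: 743 (ok).
Both override conditions satisfied; DTI exception granted.

Approved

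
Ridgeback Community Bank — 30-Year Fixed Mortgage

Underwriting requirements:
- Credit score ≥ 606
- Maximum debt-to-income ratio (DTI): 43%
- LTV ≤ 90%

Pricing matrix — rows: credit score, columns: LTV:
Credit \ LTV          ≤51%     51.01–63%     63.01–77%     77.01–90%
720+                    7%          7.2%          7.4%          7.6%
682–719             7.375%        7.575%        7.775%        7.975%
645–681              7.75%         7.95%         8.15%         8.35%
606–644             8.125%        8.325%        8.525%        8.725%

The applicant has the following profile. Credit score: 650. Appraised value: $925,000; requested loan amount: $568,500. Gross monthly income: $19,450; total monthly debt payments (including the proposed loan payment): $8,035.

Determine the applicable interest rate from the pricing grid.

Credit score 650 ≥ 606; DTI: 8,035 ÷ 19,450 = 41.3%, within the 43% cap
Loan-to-value = 568,500/925,000 = 61.5% — pass (90% max)
Score 650 is in the 645–681 band; LTV 61.5% is in the 51.01–63% band → 7.95%.

7.95%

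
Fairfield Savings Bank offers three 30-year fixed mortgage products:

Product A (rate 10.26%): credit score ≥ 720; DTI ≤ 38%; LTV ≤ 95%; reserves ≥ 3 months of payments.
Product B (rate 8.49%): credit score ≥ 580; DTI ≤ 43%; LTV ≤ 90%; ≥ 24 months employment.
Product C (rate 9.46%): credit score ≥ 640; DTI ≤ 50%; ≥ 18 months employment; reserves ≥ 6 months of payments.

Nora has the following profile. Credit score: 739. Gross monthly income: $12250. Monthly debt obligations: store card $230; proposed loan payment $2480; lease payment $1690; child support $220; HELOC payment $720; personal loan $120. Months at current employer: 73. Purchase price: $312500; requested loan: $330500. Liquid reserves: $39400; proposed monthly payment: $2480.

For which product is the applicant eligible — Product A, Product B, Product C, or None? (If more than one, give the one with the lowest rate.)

Total debts = (230 + 2,480 + 1,690 + 220 + 720 + 120) = 5,460; DTI = 5,460/12,250 = 44.6%.
LTV = 330,500/312,500 = 105.8%.
Reserves = 39,400/2,480 = 15.9 months.
Product A: score 739 ≥ 720; DTI 44.6% > 38%; LTV 105.8% > 95%; reserves 15.9 ≥ 3 mo → does not qualify.
Product B: score 739 ≥ 580; DTI 44.6% > 43%; LTV 105.8% > 90%; employment 73 ≥ 24 mo → does not qualify.
Product C: score 739 ≥ 640; DTI 44.6% ≤ 50%; employment 73 ≥ 18 mo; reserves 15.9 ≥ 6 mo → qualifies.

Product C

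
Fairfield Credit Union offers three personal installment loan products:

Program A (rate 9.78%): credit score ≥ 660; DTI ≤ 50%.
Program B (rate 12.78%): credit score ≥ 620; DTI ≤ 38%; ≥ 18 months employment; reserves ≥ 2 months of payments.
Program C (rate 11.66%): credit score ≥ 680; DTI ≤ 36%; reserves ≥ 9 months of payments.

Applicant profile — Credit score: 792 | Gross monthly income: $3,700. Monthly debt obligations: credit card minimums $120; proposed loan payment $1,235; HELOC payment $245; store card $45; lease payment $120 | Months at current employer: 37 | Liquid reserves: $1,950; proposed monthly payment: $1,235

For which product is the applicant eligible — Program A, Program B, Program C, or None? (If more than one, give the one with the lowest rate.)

Total debts = (120 + 1,235 + 245 + 45 + 120) = 1,765; DTI = 1,765/3,700 = 47.7%.
Reserves = 1,950/1,235 = 1.6 months.
Program A: score 792 ≥ 660; DTI 47.7% ≤ 50% → qualifies.
Program B: score 792 ≥ 620; DTI 47.7% > 38%; employment 37 ≥ 18 mo; reserves 1.6 < 2 mo → does not qualify.
Program C: score 792 ≥ 680; DTI 47.7% > 36%; reserves 1.6 < 9 mo → does not qualify.

Program A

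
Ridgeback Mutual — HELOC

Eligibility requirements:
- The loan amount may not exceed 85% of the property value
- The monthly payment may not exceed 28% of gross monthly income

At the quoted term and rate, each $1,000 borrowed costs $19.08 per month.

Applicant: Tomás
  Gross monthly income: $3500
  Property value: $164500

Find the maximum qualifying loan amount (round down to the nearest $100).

$51,300

Payment cap: 28% × $3,500 = $980/month.
At $19.08 per $1,000, that supports 980/19.08 × 1,000 ≈ $51,362 → $51,300.
LTV cap: 85% × $164,500 = $139,825 → $139,800.
Binding constraint: payment-to-income.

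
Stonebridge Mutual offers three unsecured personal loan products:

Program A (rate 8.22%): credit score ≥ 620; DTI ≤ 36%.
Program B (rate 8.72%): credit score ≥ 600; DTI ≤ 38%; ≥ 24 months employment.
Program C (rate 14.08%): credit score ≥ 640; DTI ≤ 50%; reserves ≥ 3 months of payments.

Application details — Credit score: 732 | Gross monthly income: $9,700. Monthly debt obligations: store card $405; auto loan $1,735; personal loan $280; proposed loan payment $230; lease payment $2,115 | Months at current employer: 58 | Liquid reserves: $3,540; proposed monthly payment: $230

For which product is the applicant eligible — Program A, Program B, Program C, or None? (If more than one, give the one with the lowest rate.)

Program C

Total debts = (405 + 1,735 + 280 + 230 + 2,115) = 4,765; DTI = 4,765/9,700 = 49.1%.
Reserves = 3,540/230 = 15.4 months.
Program A: score 732 ≥ 620; DTI 49.1% > 36% → does not qualify.
Program B: score 732 ≥ 600; DTI 49.1% > 38%; employment 58 ≥ 24 mo → does not qualify.
Program C: score 732 ≥ 640; DTI 49.1% ≤ 50%; reserves 15.4 ≥ 3 mo → qualifies.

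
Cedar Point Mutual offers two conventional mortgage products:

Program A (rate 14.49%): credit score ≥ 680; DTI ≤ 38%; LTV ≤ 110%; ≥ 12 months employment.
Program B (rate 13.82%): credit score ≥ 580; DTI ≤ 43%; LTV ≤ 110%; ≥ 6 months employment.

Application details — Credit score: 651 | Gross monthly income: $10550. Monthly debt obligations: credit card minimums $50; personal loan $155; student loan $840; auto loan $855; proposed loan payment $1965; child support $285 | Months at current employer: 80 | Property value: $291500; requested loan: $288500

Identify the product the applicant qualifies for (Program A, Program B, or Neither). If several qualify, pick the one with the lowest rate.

Total debts = (50 + 155 + 840 + 855 + 1,965 + 285) = 4,150; DTI = 4,150/10,550 = 39.3%.
LTV = 288,500/291,500 = 99%.
Program A: score 651 < 680; DTI 39.3% > 38%; LTV 99% ≤ 110%; employment 80 ≥ 12 mo → does not qualify.
Program B: score 651 ≥ 580; DTI 39.3% ≤ 43%; LTV 99% ≤ 110%; employment 80 ≥ 6 mo → qualifies.

Program B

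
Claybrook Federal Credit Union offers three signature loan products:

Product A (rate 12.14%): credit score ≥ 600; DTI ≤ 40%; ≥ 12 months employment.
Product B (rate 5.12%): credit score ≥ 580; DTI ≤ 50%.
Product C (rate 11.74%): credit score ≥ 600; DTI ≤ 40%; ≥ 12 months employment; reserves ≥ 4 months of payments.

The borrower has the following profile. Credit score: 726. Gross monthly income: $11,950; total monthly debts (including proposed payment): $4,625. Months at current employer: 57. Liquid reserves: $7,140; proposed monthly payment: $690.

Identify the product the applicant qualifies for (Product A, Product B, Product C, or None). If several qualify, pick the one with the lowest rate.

DTI = 4,625/11,950 = 38.7%.
Reserves = 7,140/690 = 10.3 months.
Product A: score 726 ≥ 600; DTI 38.7% ≤ 40%; employment 57 ≥ 12 mo → qualifies.
Product B: score 726 ≥ 580; DTI 38.7% ≤ 50% → qualifies.
Product C: score 726 ≥ 600; DTI 38.7% ≤ 40%; employment 57 ≥ 12 mo; reserves 10.3 ≥ 4 mo → qualifies.
Qualifying: Product A, Product B, Product C. Lowest rate is 5.12% → Product B.

Product B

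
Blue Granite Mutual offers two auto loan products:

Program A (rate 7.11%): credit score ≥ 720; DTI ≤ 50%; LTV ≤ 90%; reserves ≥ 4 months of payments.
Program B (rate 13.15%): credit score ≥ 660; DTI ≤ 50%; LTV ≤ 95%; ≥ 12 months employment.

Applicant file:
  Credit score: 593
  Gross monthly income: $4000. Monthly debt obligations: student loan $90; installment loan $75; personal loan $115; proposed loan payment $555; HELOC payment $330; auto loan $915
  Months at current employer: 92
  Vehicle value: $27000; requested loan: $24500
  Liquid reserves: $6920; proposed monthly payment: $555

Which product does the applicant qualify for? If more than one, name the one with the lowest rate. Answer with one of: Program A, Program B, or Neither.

Total debts = (90 + 75 + 115 + 555 + 330 + 915) = 2,080; DTI = 2,080/4,000 = 52%.
LTV = 24,500/27,000 = 90.7%.
Reserves = 6,920/555 = 12.5 months.
Program A: score 593 < 720; DTI 52% > 50%; LTV 90.7% > 90%; reserves 12.5 ≥ 4 mo → does not qualify.
Program B: score 593 < 660; DTI 52% > 50%; LTV 90.7% ≤ 95%; employment 92 ≥ 12 mo → does not qualify.

Neither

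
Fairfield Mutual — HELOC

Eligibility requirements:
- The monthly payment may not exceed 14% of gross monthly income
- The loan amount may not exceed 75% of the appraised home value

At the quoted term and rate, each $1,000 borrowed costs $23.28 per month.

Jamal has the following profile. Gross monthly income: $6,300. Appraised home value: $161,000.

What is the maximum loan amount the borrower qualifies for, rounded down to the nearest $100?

Payment cap: 14% × $6,300 = $882/month.
At $23.28 per $1,000, that supports 882/23.28 × 1,000 ≈ $37,886 → $37,800.
LTV cap: 75% × $161,000 = $120,750 → $120,700.
Binding constraint: payment-to-income.

$37,800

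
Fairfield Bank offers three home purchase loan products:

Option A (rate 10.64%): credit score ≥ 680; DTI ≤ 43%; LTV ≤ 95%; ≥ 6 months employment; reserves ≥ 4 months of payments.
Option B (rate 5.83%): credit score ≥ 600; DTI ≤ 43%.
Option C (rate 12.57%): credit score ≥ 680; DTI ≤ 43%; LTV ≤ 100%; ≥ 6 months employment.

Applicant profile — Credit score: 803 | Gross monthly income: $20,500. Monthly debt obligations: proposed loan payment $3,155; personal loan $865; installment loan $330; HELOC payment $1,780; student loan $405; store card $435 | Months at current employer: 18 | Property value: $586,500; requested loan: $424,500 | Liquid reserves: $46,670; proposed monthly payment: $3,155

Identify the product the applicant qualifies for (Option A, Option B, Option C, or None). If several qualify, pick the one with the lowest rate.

Total debts = (3,155 + 865 + 330 + 1,780 + 405 + 435) = 6,970; DTI = 6,970/20,500 = 34%.
LTV = 424,500/586,500 = 72.4%.
Reserves = 46,670/3,155 = 14.8 months.
Option A: score 803 ≥ 680; DTI 34% ≤ 43%; LTV 72.4% ≤ 95%; employment 18 ≥ 6 mo; reserves 14.8 ≥ 4 mo → qualifies.
Option B: score 803 ≥ 600; DTI 34% ≤ 43% → qualifies.
Option C: score 803 ≥ 680; DTI 34% ≤ 43%; LTV 72.4% ≤ 100%; employment 18 ≥ 6 mo → qualifies.
Qualifying: Option A, Option B, Option C. Lowest rate is 5.83% → Option B.

Option B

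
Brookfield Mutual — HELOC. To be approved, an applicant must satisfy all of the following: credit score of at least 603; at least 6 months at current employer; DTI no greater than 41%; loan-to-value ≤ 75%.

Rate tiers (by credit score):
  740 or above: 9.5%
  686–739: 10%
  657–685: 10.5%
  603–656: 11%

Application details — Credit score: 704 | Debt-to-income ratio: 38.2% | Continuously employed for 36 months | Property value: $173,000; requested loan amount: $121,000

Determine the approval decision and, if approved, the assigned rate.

Approved at 10%

Credit score 704 ≥ 603 (meets minimum)
Employment 36 ≥ 6 months
Loan-to-value = 121,000/173,000 = 69.9% — pass (75% max)
DTI 38.2% is within the 41% limit
All requirements met. Score 704 falls in the 686–739 tier → 10%.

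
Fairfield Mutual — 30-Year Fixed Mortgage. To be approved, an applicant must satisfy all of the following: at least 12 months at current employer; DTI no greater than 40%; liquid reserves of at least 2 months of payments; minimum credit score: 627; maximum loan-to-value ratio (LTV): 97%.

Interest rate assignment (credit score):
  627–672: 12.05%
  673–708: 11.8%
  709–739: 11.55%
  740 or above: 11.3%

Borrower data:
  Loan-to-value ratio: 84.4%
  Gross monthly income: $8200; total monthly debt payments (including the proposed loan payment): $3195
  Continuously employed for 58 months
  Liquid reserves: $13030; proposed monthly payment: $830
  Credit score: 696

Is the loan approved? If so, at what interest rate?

Credit score 696 ≥ 627 (meets minimum)
LTV 84.4% — within 97%
Reserves: 13,030 ÷ 830 = 15.7 months (meets 2-month minimum)
Debt-to-income = 3,195/8,200 = 39% — meets 40% limit
Employment 58 ≥ 12 months
All requirements met. Score 696 falls in the 673–708 tier → 11.8%.

Approved at 11.8%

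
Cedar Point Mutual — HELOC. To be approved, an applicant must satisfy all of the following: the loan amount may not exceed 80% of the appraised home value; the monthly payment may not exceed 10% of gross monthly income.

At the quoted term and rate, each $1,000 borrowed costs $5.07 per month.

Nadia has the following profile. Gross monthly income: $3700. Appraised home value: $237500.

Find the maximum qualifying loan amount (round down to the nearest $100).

Payment cap: 10% × $3,700 = $370/month.
At $5.07 per $1,000, that supports 370/5.07 × 1,000 ≈ $72,978 → $72,900.
LTV cap: 80% × $237,500 = $190,000 → $190,000.
Binding constraint: payment-to-income.

$72,900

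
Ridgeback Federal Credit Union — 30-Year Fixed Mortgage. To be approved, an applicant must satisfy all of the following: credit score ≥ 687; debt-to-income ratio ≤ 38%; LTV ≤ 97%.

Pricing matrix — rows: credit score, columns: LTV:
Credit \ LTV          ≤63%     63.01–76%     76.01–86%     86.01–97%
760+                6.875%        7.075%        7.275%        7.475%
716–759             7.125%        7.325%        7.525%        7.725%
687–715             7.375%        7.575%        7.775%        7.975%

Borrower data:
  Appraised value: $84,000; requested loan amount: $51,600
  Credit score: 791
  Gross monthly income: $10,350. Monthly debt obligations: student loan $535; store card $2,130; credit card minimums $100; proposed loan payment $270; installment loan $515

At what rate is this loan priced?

Credit score 791 ≥ 687; Total monthly debts = (535 + 2,130 + 100 + 270 + 515) = 3,550. DTI = 3,550/10,350 = 34.3% ≤ 38%
Loan-to-value = 51,600/84,000 = 61.4% — pass (97% max)
Credit 791 → row 760+; LTV 61.4% → column ≤63%. Grid cell → 6.875%.

6.875%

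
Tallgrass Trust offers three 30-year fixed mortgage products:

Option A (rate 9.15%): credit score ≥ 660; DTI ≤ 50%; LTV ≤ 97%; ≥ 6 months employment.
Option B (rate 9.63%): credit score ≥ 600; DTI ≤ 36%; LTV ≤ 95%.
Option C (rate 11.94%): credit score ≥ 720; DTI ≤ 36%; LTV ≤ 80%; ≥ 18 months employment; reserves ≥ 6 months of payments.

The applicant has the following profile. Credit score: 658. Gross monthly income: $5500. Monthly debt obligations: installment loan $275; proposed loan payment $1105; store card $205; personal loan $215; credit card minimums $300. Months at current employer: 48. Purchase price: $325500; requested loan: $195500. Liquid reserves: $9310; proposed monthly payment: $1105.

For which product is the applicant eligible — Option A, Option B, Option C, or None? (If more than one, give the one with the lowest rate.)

Total debts = (275 + 1,105 + 205 + 215 + 300) = 2,100; DTI = 2,100/5,500 = 38.2%.
LTV = 195,500/325,500 = 60.1%.
Reserves = 9,310/1,105 = 8.4 months.
Option A: score 658 < 660; DTI 38.2% ≤ 50%; LTV 60.1% ≤ 97%; employment 48 ≥ 6 mo → does not qualify.
Option B: score 658 ≥ 600; DTI 38.2% > 36%; LTV 60.1% ≤ 95% → does not qualify.
Option C: score 658 < 720; DTI 38.2% > 36%; LTV 60.1% ≤ 80%; employment 48 ≥ 18 mo; reserves 8.4 ≥ 6 mo → does not qualify.

None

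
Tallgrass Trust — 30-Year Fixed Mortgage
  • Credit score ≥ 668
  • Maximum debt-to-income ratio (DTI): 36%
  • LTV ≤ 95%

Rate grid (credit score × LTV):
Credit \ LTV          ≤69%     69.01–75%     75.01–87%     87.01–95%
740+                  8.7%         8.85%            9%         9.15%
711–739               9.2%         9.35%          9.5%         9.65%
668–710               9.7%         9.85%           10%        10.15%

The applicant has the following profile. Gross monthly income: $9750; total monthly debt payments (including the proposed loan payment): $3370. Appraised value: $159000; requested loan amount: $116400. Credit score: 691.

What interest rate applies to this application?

Credit score 691 ≥ 668; DTI: 3,370 ÷ 9,750 = 34.6%, within the 36% cap
Loan-to-value = 116,400/159,000 = 73.2% — pass (95% max)
Credit 691 → row 668–710; LTV 73.2% → column 69.01–75%. Grid cell → 9.85%.

9.85%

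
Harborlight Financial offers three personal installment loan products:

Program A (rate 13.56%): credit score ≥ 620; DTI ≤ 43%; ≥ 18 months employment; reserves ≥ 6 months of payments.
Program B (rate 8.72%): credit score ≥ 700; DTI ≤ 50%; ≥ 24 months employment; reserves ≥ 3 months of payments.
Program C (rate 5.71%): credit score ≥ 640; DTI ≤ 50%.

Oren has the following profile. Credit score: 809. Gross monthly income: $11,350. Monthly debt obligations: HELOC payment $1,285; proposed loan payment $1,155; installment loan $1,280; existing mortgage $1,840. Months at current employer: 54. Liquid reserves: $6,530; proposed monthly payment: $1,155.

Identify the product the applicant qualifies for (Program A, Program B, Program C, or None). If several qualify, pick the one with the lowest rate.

Program C

Total debts = (1,285 + 1,155 + 1,280 + 1,840) = 5,560; DTI = 5,560/11,350 = 49%.
Reserves = 6,530/1,155 = 5.7 months.
Program A: score 809 ≥ 620; DTI 49% > 43%; employment 54 ≥ 18 mo; reserves 5.7 < 6 mo → does not qualify.
Program B: score 809 ≥ 700; DTI 49% ≤ 50%; employment 54 ≥ 24 mo; reserves 5.7 ≥ 3 mo → qualifies.
Program C: score 809 ≥ 640; DTI 49% ≤ 50% → qualifies.
Qualifying: Program B, Program C. Lowest rate is 5.71% → Program C.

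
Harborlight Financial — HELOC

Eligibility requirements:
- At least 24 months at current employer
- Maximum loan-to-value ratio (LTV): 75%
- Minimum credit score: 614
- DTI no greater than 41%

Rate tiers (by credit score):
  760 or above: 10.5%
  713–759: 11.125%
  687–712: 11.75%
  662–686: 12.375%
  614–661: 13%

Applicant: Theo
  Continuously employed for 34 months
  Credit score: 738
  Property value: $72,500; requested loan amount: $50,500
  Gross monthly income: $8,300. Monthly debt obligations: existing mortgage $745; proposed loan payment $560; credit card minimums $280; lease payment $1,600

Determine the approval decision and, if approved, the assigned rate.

Approved at 11.125%

Credit score 738 ≥ 614 (meets minimum)
Loan-to-value = 50,500/72,500 = 69.7% — pass (75% max)
Total monthly debts = (745 + 560 + 280 + 1,600) = 3,185. DTI: 3,185 ÷ 8,300 = 38.4%, within the 41% cap
Employment 34 ≥ 24 months
All requirements met. Score 738 falls in the 713–759 tier → 11.125%.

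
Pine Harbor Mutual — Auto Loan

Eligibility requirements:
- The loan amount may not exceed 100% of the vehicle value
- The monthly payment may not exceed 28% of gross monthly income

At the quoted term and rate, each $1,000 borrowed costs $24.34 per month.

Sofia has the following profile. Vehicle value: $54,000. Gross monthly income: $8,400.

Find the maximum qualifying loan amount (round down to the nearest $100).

$54,000

Payment cap: 28% × $8,400 = $2,352/month.
At $24.34 per $1,000, that supports 2,352/24.34 × 1,000 ≈ $96,631 → $96,600.
LTV cap: 100% × $54,000 = $54,000 → $54,000.
Binding constraint: loan-to-value.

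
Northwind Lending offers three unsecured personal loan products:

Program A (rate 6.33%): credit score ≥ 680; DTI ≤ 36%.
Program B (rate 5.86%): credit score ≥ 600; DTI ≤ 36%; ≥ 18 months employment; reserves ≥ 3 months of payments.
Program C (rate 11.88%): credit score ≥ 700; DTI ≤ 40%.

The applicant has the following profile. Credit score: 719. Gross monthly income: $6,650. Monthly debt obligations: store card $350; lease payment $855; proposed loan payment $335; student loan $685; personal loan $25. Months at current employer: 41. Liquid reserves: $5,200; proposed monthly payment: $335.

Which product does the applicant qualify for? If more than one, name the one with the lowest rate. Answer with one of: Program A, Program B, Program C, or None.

Total debts = (350 + 855 + 335 + 685 + 25) = 2,250; DTI = 2,250/6,650 = 33.8%.
Reserves = 5,200/335 = 15.5 months.
Program A: score 719 ≥ 680; DTI 33.8% ≤ 36% → qualifies.
Program B: score 719 ≥ 600; DTI 33.8% ≤ 36%; employment 41 ≥ 18 mo; reserves 15.5 ≥ 3 mo → qualifies.
Program C: score 719 ≥ 700; DTI 33.8% ≤ 40% → qualifies.
Qualifying: Program A, Program B, Program C. Lowest rate is 5.86% → Program B.

Program B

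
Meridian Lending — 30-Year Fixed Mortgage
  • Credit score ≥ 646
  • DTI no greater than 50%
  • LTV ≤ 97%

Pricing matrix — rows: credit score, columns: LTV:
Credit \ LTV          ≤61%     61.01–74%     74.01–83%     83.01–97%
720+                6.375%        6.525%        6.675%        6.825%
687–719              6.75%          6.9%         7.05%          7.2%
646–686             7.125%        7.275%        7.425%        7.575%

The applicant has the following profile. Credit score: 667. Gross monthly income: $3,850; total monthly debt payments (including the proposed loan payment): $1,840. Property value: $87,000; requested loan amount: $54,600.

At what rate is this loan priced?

Credit score 667 ≥ 646; DTI: 1,840 ÷ 3,850 = 47.8%, within the 50% cap
Loan-to-value = 54,600/87,000 = 62.8% — pass (97% max)
Score 667 is in the 646–686 band; LTV 62.8% is in the 61.01–74% band → 7.275%.

7.275%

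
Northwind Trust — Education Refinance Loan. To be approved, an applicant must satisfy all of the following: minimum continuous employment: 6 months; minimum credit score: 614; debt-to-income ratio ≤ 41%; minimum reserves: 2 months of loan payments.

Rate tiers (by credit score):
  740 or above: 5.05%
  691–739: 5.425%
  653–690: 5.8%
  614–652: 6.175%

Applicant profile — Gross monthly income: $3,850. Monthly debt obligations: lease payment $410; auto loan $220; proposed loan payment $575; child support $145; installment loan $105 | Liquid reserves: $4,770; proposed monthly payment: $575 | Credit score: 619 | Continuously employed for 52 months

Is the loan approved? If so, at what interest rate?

Approved at 6.175%

Credit score 619 ≥ 614 (meets minimum)
Reserves = 4,770/575 = 8.3 months ≥ 2
Employment 52 ≥ 6 months
Total monthly debts = (410 + 220 + 575 + 145 + 105) = 1,455. DTI: 1,455 ÷ 3,850 = 37.8%, within the 41% cap
All requirements met. Score 619 falls in the 614–652 tier → 6.175%.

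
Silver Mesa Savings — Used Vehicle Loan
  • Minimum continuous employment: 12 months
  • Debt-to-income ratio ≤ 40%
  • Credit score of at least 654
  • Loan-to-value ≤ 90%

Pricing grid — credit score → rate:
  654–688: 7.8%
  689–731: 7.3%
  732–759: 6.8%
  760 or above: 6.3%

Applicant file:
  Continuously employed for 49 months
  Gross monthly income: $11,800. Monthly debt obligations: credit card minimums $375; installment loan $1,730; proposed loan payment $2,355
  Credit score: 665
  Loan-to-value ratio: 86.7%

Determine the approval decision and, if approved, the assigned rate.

Approved at 7.8%

Credit score 665 ≥ 654 (meets minimum)
Employment 49 ≥ 12 months
LTV 86.7% ≤ 90%
Total monthly debts = (375 + 1,730 + 2,355) = 4,460. Debt-to-income = 4,460/11,800 = 37.8% — meets 40% limit
All requirements met. Score 665 falls in the 654–688 tier → 7.8%.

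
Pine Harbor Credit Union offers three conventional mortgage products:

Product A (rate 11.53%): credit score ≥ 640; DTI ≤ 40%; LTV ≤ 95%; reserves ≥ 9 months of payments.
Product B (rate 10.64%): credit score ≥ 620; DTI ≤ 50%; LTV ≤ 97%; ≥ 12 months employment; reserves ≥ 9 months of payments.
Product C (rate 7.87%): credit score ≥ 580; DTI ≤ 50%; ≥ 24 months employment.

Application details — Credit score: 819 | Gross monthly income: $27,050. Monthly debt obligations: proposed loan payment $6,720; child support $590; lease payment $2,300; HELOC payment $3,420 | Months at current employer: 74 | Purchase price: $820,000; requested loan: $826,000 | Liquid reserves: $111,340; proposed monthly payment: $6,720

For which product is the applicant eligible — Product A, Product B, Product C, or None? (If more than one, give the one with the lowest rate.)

Product C

Total debts = (6,720 + 590 + 2,300 + 3,420) = 13,030; DTI = 13,030/27,050 = 48.2%.
LTV = 826,000/820,000 = 100.7%.
Reserves = 111,340/6,720 = 16.6 months.
Product A: score 819 ≥ 640; DTI 48.2% > 40%; LTV 100.7% > 95%; reserves 16.6 ≥ 9 mo → does not qualify.
Product B: score 819 ≥ 620; DTI 48.2% ≤ 50%; LTV 100.7% > 97%; employment 74 ≥ 12 mo; reserves 16.6 ≥ 9 mo → does not qualify.
Product C: score 819 ≥ 580; DTI 48.2% ≤ 50%; employment 74 ≥ 24 mo → qualifies.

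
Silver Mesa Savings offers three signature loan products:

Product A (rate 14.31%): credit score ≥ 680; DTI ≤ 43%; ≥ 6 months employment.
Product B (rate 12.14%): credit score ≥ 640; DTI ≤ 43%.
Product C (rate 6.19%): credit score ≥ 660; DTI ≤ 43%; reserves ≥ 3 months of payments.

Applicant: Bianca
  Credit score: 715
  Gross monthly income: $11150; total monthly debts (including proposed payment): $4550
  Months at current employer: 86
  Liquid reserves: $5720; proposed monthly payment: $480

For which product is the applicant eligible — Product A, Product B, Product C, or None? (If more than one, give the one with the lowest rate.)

Product C

DTI = 4,550/11,150 = 40.8%.
Reserves = 5,720/480 = 11.9 months.
Product A: score 715 ≥ 680; DTI 40.8% ≤ 43%; employment 86 ≥ 6 mo → qualifies.
Product B: score 715 ≥ 640; DTI 40.8% ≤ 43% → qualifies.
Product C: score 715 ≥ 660; DTI 40.8% ≤ 43%; reserves 11.9 ≥ 3 mo → qualifies.
Qualifying: Product A, Product B, Product C. Lowest rate is 6.19% → Product C.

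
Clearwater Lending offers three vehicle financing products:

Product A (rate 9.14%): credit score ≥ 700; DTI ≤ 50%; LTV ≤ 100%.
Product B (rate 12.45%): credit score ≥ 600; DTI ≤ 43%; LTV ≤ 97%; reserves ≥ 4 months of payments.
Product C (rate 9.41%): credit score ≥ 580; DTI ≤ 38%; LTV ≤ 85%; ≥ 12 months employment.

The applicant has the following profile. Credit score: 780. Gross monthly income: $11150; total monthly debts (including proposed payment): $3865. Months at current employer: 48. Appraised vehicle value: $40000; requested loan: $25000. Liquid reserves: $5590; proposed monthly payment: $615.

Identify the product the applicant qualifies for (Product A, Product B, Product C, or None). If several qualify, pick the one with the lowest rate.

Product A

DTI = 3,865/11,150 = 34.7%.
LTV = 25,000/40,000 = 62.5%.
Reserves = 5,590/615 = 9.1 months.
Product A: score 780 ≥ 700; DTI 34.7% ≤ 50%; LTV 62.5% ≤ 100% → qualifies.
Product B: score 780 ≥ 600; DTI 34.7% ≤ 43%; LTV 62.5% ≤ 97%; reserves 9.1 ≥ 4 mo → qualifies.
Product C: score 780 ≥ 580; DTI 34.7% ≤ 38%; LTV 62.5% ≤ 85%; employment 48 ≥ 12 mo → qualifies.
Qualifying: Product A, Product B, Product C. Lowest rate is 9.14% → Product A.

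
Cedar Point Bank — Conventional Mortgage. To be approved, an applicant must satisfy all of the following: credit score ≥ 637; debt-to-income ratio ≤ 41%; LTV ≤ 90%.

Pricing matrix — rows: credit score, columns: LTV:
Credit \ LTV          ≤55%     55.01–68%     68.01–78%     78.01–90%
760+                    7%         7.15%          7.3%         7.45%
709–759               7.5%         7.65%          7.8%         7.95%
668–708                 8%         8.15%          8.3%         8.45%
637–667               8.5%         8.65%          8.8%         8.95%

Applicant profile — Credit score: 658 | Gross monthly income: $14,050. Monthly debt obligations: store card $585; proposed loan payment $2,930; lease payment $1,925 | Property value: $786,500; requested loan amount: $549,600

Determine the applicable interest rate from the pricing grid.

Credit score 658 ≥ 637; Total monthly debts = (585 + 2,930 + 1,925) = 5,440. DTI: 5,440 ÷ 14,050 = 38.7%, within the 41% cap
Loan-to-value = 549,600/786,500 = 69.9% — pass (90% max)
Row: 658 falls in 637–667. Column: 69.9% falls in 68.01–78%. Rate = 8.8%.

8.8%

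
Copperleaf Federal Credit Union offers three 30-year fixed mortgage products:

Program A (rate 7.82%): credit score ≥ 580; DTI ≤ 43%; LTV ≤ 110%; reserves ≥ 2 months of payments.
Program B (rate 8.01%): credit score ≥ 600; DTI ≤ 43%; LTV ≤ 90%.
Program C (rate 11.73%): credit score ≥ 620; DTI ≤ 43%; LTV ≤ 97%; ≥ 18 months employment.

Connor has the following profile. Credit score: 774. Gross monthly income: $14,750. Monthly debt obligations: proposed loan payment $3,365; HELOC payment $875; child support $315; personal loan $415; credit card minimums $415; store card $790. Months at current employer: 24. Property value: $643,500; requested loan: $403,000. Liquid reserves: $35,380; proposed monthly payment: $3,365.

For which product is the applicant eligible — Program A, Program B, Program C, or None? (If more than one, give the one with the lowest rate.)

Total debts = (3,365 + 875 + 315 + 415 + 415 + 790) = 6,175; DTI = 6,175/14,750 = 41.9%.
LTV = 403,000/643,500 = 62.6%.
Reserves = 35,380/3,365 = 10.5 months.
Program A: score 774 ≥ 580; DTI 41.9% ≤ 43%; LTV 62.6% ≤ 110%; reserves 10.5 ≥ 2 mo → qualifies.
Program B: score 774 ≥ 600; DTI 41.9% ≤ 43%; LTV 62.6% ≤ 90% → qualifies.
Program C: score 774 ≥ 620; DTI 41.9% ≤ 43%; LTV 62.6% ≤ 97%; employment 24 ≥ 18 mo → qualifies.
Qualifying: Program A, Program B, Program C. Lowest rate is 7.82% → Program A.

Program A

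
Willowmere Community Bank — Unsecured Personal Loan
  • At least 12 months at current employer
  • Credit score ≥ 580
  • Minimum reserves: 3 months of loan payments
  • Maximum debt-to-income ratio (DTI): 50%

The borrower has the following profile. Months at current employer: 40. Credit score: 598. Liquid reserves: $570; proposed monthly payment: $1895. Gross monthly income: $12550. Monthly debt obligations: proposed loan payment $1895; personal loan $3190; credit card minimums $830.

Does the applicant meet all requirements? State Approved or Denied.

Denied

Employment 40 ≥ 12 months
Credit score 598 ≥ 580 (meets)
Liquid reserves cover 570/1,895 = 0.3 months — < 3 required
Total monthly debts = (1,895 + 3,190 + 830) = 5,915. DTI = 5,915/12,550 = 47.1% ≤ 50%
Fails on reserves.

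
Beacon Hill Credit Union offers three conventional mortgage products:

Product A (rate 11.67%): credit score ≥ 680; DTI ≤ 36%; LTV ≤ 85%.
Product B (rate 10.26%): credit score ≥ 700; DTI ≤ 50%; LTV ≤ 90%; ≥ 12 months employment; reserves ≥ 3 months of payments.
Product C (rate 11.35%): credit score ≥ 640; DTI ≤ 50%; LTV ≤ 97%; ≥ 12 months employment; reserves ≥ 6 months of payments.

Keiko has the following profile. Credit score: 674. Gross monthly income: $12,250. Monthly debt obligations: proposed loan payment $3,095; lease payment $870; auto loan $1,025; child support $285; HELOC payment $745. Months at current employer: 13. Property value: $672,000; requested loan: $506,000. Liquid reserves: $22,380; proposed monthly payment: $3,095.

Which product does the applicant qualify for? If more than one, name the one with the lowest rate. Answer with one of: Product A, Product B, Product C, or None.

Total debts = (3,095 + 870 + 1,025 + 285 + 745) = 6,020; DTI = 6,020/12,250 = 49.1%.
LTV = 506,000/672,000 = 75.3%.
Reserves = 22,380/3,095 = 7.2 months.
Product A: score 674 < 680; DTI 49.1% > 36%; LTV 75.3% ≤ 85% → does not qualify.
Product B: score 674 < 700; DTI 49.1% ≤ 50%; LTV 75.3% ≤ 90%; employment 13 ≥ 12 mo; reserves 7.2 ≥ 3 mo → does not qualify.
Product C: score 674 ≥ 640; DTI 49.1% ≤ 50%; LTV 75.3% ≤ 97%; employment 13 ≥ 12 mo; reserves 7.2 ≥ 6 mo → qualifies.

Product C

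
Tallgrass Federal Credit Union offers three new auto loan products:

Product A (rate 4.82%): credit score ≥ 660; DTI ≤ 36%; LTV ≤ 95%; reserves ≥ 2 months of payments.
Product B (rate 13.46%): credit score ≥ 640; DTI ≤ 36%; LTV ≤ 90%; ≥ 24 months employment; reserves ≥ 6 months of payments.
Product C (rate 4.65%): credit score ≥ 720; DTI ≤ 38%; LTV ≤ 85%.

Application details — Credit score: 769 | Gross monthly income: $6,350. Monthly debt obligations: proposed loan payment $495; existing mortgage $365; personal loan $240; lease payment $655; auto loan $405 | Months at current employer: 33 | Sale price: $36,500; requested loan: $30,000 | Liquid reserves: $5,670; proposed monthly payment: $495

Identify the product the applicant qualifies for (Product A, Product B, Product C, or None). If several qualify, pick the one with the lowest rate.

Total debts = (495 + 365 + 240 + 655 + 405) = 2,160; DTI = 2,160/6,350 = 34%.
LTV = 30,000/36,500 = 82.2%.
Reserves = 5,670/495 = 11.5 months.
Product A: score 769 ≥ 660; DTI 34% ≤ 36%; LTV 82.2% ≤ 95%; reserves 11.5 ≥ 2 mo → qualifies.
Product B: score 769 ≥ 640; DTI 34% ≤ 36%; LTV 82.2% ≤ 90%; employment 33 ≥ 24 mo; reserves 11.5 ≥ 6 mo → qualifies.
Product C: score 769 ≥ 720; DTI 34% ≤ 38%; LTV 82.2% ≤ 85% → qualifies.
Qualifying: Product A, Product B, Product C. Lowest rate is 4.65% → Product C.

Product C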